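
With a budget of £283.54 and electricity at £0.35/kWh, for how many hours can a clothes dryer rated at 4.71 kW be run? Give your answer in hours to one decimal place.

Energy available = £283.54 ÷ £0.35/kWh = 810.1143 kWh
Hours = 810.1143 kWh ÷ 4.71 kW = 172.0 h

172.0 h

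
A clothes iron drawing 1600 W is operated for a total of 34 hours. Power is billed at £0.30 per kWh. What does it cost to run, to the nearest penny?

£16.32

Energy = 1.6 kW × 34 h = 54.4 kWh
Cost = 54.4 kWh × £0.30/kWh = £16.32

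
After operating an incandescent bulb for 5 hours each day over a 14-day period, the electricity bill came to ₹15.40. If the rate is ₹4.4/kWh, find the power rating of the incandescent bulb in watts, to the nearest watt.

50 W

Energy = ₹15.40 ÷ ₹4.4/kWh = 3.5 kWh
Runtime = 5 h/day × 14 days = 70 h
Power = 3.5 kWh ÷ 70 h = 0.05 kW = 50 W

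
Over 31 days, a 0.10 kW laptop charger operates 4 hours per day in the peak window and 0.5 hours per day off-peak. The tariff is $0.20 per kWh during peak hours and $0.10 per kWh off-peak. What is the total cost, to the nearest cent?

Peak energy = 0.1 kW × 4 h × 31 = 12.4 kWh
Off-peak energy = 0.1 kW × 0.5 h × 31 = 1.55 kWh
Cost = 12.4 × $0.20 + 1.55 × $0.10 = $2.48 + $0.155 = $2.64

$2.64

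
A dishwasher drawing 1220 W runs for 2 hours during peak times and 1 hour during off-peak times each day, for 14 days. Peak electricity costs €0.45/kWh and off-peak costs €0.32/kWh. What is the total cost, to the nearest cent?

€20.84

Peak energy = 1.22 kW × 2 h × 14 = 34.16 kWh
Off-peak energy = 1.22 kW × 1 h × 14 = 17.08 kWh
Cost = 34.16 × €0.45 + 17.08 × €0.32 = €15.372 + €5.4656 = €20.84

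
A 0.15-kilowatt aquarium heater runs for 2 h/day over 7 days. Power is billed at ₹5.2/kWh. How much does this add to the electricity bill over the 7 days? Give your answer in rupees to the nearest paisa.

Runtime = 2 h/day × 7 days = 14 h
Energy = 0.15 kW × 14 h = 2.1 kWh
Cost = 2.1 kWh × ₹5.2/kWh = ₹10.92

₹10.92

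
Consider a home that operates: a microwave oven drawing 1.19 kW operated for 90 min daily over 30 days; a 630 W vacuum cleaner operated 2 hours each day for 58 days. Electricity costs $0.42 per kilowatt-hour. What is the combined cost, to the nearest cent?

$53.18

microwave oven: Runtime = 90 min × 30 = 2700 min = 45 h
microwave oven: 1.19 kW × 45 h = 53.55 kWh
vacuum cleaner: Runtime = 2 h/day × 58 days = 116 h
vacuum cleaner: 0.63 kW × 116 h = 73.08 kWh
Total energy = 126.63 kWh
Cost = 126.63 × $0.42 = $53.18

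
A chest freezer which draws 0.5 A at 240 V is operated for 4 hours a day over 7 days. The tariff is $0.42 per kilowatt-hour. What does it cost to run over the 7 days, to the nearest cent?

Power = 0.5 A × 240 V = 120 W = 0.12 kW
Runtime = 4 h/day × 7 days = 28 h
Energy = 0.12 kW × 28 h = 3.36 kWh
Cost = 3.36 kWh × $0.42/kWh = $1.41

$1.41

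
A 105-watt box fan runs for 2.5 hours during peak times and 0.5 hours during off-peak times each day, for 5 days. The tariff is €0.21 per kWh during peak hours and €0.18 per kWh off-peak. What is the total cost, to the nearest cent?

Peak energy = 0.105 kW × 2.5 h × 5 = 1.3125 kWh
Off-peak energy = 0.105 kW × 0.5 h × 5 = 0.2625 kWh
Cost = 1.3125 × €0.21 + 0.2625 × €0.18 = €0.275625 + €0.04725 = €0.32

€0.32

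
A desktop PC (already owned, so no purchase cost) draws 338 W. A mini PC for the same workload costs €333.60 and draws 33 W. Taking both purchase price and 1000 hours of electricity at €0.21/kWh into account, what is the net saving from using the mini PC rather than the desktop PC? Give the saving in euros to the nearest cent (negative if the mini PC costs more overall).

desktop PC: €0.00 + (338/1000) kW × 1000 h × €0.21 = €0.00 + €70.98 = €70.98
mini PC: €333.60 + (33/1000) kW × 1000 h × €0.21 = €333.60 + €6.93 = €340.53
Saving = €70.98 − €340.53 = −€269.55

-€269.55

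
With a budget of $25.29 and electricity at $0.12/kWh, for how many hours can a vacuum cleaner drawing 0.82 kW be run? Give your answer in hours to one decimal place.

257.0 h

Energy available = $25.29 ÷ $0.12/kWh = 210.75 kWh
Hours = 210.75 kWh ÷ 0.82 kW = 257.0 h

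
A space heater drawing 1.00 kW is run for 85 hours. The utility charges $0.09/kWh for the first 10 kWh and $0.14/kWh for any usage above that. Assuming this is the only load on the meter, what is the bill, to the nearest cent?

$11.40

Energy = 1 kW × 85 h = 85 kWh
Tier 1 (0–10 kWh): 10 × $0.09 = $0.9
Above 10 kWh: 75 × $0.14 = $10.5
Bill = $11.40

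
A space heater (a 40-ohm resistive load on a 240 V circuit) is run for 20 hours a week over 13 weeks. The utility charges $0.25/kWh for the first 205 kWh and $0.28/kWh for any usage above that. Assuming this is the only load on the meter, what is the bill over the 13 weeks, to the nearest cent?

Power = V²/R = 240²/40 = 1440 W = 1.44 kW
Runtime = 20 h/week × 13 weeks = 260 h
Energy = 1.44 kW × 260 h = 374.4 kWh
Tier 1 (0–205 kWh): 205 × $0.25 = $51.25
Above 205 kWh: 169.4 × $0.28 = $47.432
Bill = $98.68

$98.68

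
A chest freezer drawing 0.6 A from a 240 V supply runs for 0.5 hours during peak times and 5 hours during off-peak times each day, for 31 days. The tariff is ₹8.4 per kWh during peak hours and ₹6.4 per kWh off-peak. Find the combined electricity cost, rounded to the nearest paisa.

₹161.60

Power = 0.6 A × 240 V = 144 W = 0.144 kW
Peak energy = 0.144 kW × 0.5 h × 31 = 2.232 kWh
Off-peak energy = 0.144 kW × 5 h × 31 = 22.32 kWh
Cost = 2.232 × ₹8.4 + 22.32 × ₹6.4 = ₹18.7488 + ₹142.848 = ₹161.60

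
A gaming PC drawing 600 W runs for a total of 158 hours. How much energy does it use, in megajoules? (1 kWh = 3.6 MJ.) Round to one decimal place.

341.3 MJ

Energy = 0.6 kW × 158 h = 94.8 kWh
= 94.8 × 3.6 MJ = 341.3 MJ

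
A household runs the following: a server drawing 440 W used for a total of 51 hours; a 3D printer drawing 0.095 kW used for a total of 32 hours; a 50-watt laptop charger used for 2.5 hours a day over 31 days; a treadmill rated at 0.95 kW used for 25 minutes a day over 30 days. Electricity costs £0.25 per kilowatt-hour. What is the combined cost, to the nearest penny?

£10.31

server: 0.44 kW × 51 h = 22.44 kWh
3D printer: 0.095 kW × 32 h = 3.04 kWh
laptop charger: Runtime = 2.5 h/day × 31 days = 77.5 h
laptop charger: 0.05 kW × 77.5 h = 3.875 kWh
treadmill: Runtime = 25 min × 30 = 750 min = 12.5 h
treadmill: 0.95 kW × 12.5 h = 11.875 kWh
Total energy = 41.23 kWh
Cost = 41.23 × £0.25 = £10.31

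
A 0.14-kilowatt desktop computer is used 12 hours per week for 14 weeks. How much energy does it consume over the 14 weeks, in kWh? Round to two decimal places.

Runtime = 12 h/week × 14 weeks = 168 h
Energy = 0.14 kW × 168 h = 23.52 kWh

23.52 kWh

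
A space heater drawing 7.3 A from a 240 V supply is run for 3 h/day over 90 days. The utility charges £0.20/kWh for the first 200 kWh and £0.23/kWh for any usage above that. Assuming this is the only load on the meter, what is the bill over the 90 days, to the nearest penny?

£102.80

Power = 7.3 A × 240 V = 1752 W = 1.752 kW
Runtime = 3 h/day × 90 days = 270 h
Energy = 1.752 kW × 270 h = 473.04 kWh
Tier 1 (0–200 kWh): 200 × £0.20 = £40
Above 200 kWh: 273.04 × £0.23 = £62.7992
Bill = £102.80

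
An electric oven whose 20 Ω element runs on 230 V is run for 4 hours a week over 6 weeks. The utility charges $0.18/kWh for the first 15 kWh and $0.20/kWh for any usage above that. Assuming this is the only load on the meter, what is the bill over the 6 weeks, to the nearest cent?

$12.40

Power = V²/R = 230²/20 = 2645 W = 2.645 kW
Runtime = 4 h/week × 6 weeks = 24 h
Energy = 2.645 kW × 24 h = 63.48 kWh
Tier 1 (0–15 kWh): 15 × $0.18 = $2.7
Above 15 kWh: 48.48 × $0.20 = $9.696
Bill = $12.40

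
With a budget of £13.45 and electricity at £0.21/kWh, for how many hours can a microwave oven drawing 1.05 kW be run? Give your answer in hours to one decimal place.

61.0 h

Energy available = £13.45 ÷ £0.21/kWh = 64.0476 kWh
Hours = 64.0476 kWh ÷ 1.05 kW = 61.0 h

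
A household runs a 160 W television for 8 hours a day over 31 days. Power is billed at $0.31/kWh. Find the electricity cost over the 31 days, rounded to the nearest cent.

$12.30

Runtime = 8 h/day × 31 days = 248 h
Energy = 0.16 kW × 248 h = 39.68 kWh
Cost = 39.68 kWh × $0.31/kWh = $12.30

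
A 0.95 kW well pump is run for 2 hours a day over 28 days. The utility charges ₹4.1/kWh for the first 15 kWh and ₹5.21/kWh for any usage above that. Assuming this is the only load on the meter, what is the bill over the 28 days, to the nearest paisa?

₹260.52

Runtime = 2 h/day × 28 days = 56 h
Energy = 0.95 kW × 56 h = 53.2 kWh
Tier 1 (0–15 kWh): 15 × ₹4.1 = ₹61.5
Above 15 kWh: 38.2 × ₹5.21 = ₹199.022
Bill = ₹260.52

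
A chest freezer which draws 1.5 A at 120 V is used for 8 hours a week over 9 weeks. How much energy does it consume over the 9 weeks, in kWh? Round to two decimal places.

Power = 1.5 A × 120 V = 180 W = 0.18 kW
Runtime = 8 h/week × 9 weeks = 72 h
Energy = 0.18 kW × 72 h = 12.96 kWh

12.96 kWh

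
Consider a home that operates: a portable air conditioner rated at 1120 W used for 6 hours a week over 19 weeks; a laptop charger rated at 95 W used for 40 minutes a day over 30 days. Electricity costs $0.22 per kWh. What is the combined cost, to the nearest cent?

$28.51

portable air conditioner: Runtime = 6 h/week × 19 weeks = 114 h
portable air conditioner: 1.12 kW × 114 h = 127.68 kWh
laptop charger: Runtime = 40 min × 30 = 1200 min = 20 h
laptop charger: 0.095 kW × 20 h = 1.9 kWh
Total energy = 129.58 kWh
Cost = 129.58 × $0.22 = $28.51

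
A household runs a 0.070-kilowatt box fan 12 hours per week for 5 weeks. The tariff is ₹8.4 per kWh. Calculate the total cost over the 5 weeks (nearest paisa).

Runtime = 12 h/week × 5 weeks = 60 h
Energy = 0.07 kW × 60 h = 4.2 kWh
Cost = 4.2 kWh × ₹8.4/kWh = ₹35.28

₹35.28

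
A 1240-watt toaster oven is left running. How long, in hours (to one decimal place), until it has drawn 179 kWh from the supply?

144.4 h

Hours = 179 kWh ÷ 1.24 kW = 144.4 h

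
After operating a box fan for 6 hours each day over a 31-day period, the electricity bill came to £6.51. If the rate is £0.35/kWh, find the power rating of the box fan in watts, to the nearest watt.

Energy = £6.51 ÷ £0.35/kWh = 18.6 kWh
Runtime = 6 h/day × 31 days = 186 h
Power = 18.6 kWh ÷ 186 h = 0.1 kW = 100 W

100 W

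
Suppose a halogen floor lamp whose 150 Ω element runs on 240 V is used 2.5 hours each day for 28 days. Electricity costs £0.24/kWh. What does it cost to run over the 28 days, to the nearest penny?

£6.45

Power = V²/R = 240²/150 = 384 W = 0.384 kW
Runtime = 2.5 h/day × 28 days = 70 h
Energy = 0.384 kW × 70 h = 26.88 kWh
Cost = 26.88 kWh × £0.24/kWh = £6.45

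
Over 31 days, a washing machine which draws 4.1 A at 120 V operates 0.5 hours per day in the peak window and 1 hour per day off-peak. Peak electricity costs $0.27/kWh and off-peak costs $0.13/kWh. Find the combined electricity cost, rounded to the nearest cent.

$4.04

Power = 4.1 A × 120 V = 492 W = 0.492 kW
Peak energy = 0.492 kW × 0.5 h × 31 = 7.626 kWh
Off-peak energy = 0.492 kW × 1 h × 31 = 15.252 kWh
Cost = 7.626 × $0.27 + 15.252 × $0.13 = $2.05902 + $1.98276 = $4.04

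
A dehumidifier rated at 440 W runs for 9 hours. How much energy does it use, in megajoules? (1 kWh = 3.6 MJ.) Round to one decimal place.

14.3 MJ

Energy = 0.44 kW × 9 h = 3.96 kWh
= 3.96 × 3.6 MJ = 14.3 MJ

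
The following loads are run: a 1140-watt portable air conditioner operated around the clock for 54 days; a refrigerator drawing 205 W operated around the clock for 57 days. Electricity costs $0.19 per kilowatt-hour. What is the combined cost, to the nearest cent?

$334.00

portable air conditioner: Runtime = 24 h × 54 = 1296 h
portable air conditioner: 1.14 kW × 1296 h = 1477.44 kWh
refrigerator: Runtime = 24 h × 57 = 1368 h
refrigerator: 0.205 kW × 1368 h = 280.44 kWh
Total energy = 1757.88 kWh
Cost = 1757.88 × $0.19 = $334.00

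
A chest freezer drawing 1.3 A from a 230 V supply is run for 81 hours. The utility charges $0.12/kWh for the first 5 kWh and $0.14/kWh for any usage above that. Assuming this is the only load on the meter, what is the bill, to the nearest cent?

$3.29

Power = 1.3 A × 230 V = 299 W = 0.299 kW
Energy = 0.299 kW × 81 h = 24.219 kWh
Tier 1 (0–5 kWh): 5 × $0.12 = $0.6
Above 5 kWh: 19.219 × $0.14 = $2.69066
Bill = $3.29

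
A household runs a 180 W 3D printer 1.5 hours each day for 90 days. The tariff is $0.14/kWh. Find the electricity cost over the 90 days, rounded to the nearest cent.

Runtime = 1.5 h/day × 90 days = 135 h
Energy = 0.18 kW × 135 h = 24.3 kWh
Cost = 24.3 kWh × $0.14/kWh = $3.40

$3.40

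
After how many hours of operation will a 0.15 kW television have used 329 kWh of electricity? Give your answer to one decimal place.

Hours = 329 kWh ÷ 0.15 kW = 2193.3 h

2193.3 h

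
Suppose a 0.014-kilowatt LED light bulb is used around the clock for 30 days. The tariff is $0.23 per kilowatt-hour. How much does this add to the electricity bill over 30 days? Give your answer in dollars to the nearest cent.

$2.32

Runtime = 24 h × 30 = 720 h
Energy = 0.014 kW × 720 h = 10.08 kWh
Cost = 10.08 kWh × $0.23/kWh = $2.32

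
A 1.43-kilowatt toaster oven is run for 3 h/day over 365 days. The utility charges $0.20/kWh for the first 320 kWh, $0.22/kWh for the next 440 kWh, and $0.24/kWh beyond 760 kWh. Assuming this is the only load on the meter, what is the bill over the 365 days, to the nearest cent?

$354.20

Runtime = 3 h/day × 365 days = 1095 h
Energy = 1.43 kW × 1095 h = 1565.85 kWh
Tier 1 (0–320 kWh): 320 × $0.20 = $64
Tier 2 (320–760 kWh): 440 × $0.22 = $96.8
Above 760 kWh: 805.85 × $0.24 = $193.404
Bill = $354.20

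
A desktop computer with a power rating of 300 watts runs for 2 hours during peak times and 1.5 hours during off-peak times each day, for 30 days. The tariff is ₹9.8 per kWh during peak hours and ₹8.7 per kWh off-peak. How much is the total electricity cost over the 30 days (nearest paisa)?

₹293.85

Peak energy = 0.3 kW × 2 h × 30 = 18 kWh
Off-peak energy = 0.3 kW × 1.5 h × 30 = 13.5 kWh
Cost = 18 × ₹9.8 + 13.5 × ₹8.7 = ₹176.4 + ₹117.45 = ₹293.85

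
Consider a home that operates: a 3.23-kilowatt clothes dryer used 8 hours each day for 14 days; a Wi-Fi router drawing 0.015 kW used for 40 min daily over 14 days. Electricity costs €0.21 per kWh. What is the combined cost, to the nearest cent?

€76.00

clothes dryer: Runtime = 8 h/day × 14 days = 112 h
clothes dryer: 3.23 kW × 112 h = 361.76 kWh
Wi-Fi router: Runtime = 40 min × 14 = 560 min = 9.333333… h
Wi-Fi router: 0.015 kW × 9.333333… h = 0.14 kWh
Total energy = 361.9 kWh
Cost = 361.9 × €0.21 = €76.00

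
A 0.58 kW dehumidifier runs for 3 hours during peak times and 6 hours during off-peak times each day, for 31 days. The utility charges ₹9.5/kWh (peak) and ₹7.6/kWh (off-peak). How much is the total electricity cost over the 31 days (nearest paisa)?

Peak energy = 0.58 kW × 3 h × 31 = 53.94 kWh
Off-peak energy = 0.58 kW × 6 h × 31 = 107.88 kWh
Cost = 53.94 × ₹9.5 + 107.88 × ₹7.6 = ₹512.43 + ₹819.888 = ₹1332.32

₹1332.32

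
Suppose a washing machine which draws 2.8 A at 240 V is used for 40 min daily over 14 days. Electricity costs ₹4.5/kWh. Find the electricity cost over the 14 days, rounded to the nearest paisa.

₹28.22

Power = 2.8 A × 240 V = 672 W = 0.672 kW
Runtime = 40 min × 14 = 560 min = 9.333333… h
Energy = 0.672 kW × 9.333333… h = 6.272 kWh
Cost = 6.272 kWh × ₹4.5/kWh = ₹28.22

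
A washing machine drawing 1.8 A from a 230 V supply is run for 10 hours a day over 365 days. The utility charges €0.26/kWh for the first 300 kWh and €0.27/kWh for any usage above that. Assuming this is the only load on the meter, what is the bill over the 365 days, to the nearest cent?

€405.00

Power = 1.8 A × 230 V = 414 W = 0.414 kW
Runtime = 10 h/day × 365 days = 3650 h
Energy = 0.414 kW × 3650 h = 1511.1 kWh
Tier 1 (0–300 kWh): 300 × €0.26 = €78
Above 300 kWh: 1211.1 × €0.27 = €326.997
Bill = €405.00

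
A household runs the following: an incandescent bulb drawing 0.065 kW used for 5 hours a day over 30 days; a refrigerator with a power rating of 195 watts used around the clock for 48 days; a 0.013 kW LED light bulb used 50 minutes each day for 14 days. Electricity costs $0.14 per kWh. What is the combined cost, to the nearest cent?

incandescent bulb: Runtime = 5 h/day × 30 days = 150 h
incandescent bulb: 0.065 kW × 150 h = 9.75 kWh
refrigerator: Runtime = 24 h × 48 = 1152 h
refrigerator: 0.195 kW × 1152 h = 224.64 kWh
LED light bulb: Runtime = 50 min × 14 = 700 min = 11.666666… h
LED light bulb: 0.013 kW × 11.666666… h = 0.151666… kWh
Total energy = 234.541666… kWh
Cost = 234.541666… × $0.14 = $32.84

$32.84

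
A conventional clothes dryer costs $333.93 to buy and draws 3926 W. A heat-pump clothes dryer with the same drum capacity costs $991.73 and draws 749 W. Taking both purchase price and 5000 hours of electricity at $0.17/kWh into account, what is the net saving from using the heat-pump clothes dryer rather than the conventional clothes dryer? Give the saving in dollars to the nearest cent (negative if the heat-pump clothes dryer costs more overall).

$2042.65

conventional clothes dryer: $333.93 + (3926/1000) kW × 5000 h × $0.17 = $333.93 + $3337.1 = $3671.03
heat-pump clothes dryer: $991.73 + (749/1000) kW × 5000 h × $0.17 = $991.73 + $636.65 = $1628.38
Saving = $3671.03 − $1628.38 = $2042.65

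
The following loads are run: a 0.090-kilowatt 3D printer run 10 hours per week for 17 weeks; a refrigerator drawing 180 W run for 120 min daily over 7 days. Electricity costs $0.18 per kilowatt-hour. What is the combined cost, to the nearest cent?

$3.21

3D printer: Runtime = 10 h/week × 17 weeks = 170 h
3D printer: 0.09 kW × 170 h = 15.3 kWh
refrigerator: Runtime = 120 min × 7 = 840 min = 14 h
refrigerator: 0.18 kW × 14 h = 2.52 kWh
Total energy = 17.82 kWh
Cost = 17.82 × $0.18 = $3.21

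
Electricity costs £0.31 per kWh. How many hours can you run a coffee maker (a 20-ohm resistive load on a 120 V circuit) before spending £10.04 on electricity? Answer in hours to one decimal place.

Power = V²/R = 120²/20 = 720 W = 0.72 kW
Energy available = £10.04 ÷ £0.31/kWh = 32.3871 kWh
Hours = 32.3871 kWh ÷ 0.72 kW = 45.0 h

45.0 h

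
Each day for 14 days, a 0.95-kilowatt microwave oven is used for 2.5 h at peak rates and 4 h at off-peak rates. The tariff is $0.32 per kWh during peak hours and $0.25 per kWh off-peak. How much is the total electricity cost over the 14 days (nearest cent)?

$23.94

Peak energy = 0.95 kW × 2.5 h × 14 = 33.25 kWh
Off-peak energy = 0.95 kW × 4 h × 14 = 53.2 kWh
Cost = 33.25 × $0.32 + 53.2 × $0.25 = $10.64 + $13.3 = $23.94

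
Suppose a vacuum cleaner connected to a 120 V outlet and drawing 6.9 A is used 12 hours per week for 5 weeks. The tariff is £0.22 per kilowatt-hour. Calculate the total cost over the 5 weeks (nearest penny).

£10.93

Power = 6.9 A × 120 V = 828 W = 0.828 kW
Runtime = 12 h/week × 5 weeks = 60 h
Energy = 0.828 kW × 60 h = 49.68 kWh
Cost = 49.68 kWh × £0.22/kWh = £10.93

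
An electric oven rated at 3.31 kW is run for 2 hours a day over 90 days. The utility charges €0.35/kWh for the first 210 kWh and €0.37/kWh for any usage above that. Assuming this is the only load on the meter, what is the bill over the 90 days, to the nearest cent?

Runtime = 2 h/day × 90 days = 180 h
Energy = 3.31 kW × 180 h = 595.8 kWh
Tier 1 (0–210 kWh): 210 × €0.35 = €73.5
Above 210 kWh: 385.8 × €0.37 = €142.746
Bill = €216.25

€216.25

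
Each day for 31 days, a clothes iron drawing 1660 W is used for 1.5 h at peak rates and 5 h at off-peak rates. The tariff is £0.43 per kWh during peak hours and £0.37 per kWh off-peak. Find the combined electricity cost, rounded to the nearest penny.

£128.39

Peak energy = 1.66 kW × 1.5 h × 31 = 77.19 kWh
Off-peak energy = 1.66 kW × 5 h × 31 = 257.3 kWh
Cost = 77.19 × £0.43 + 257.3 × £0.37 = £33.1917 + £95.201 = £128.39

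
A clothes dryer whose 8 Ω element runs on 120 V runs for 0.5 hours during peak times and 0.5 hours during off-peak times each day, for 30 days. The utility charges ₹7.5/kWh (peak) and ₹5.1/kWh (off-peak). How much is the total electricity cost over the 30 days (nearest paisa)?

₹340.20

Power = V²/R = 120²/8 = 1800 W = 1.8 kW
Peak energy = 1.8 kW × 0.5 h × 30 = 27 kWh
Off-peak energy = 1.8 kW × 0.5 h × 30 = 27 kWh
Cost = 27 × ₹7.5 + 27 × ₹5.1 = ₹202.5 + ₹137.7 = ₹340.20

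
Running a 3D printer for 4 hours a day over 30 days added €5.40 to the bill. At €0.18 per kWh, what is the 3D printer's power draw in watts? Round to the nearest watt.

Energy = €5.40 ÷ €0.18/kWh = 30 kWh
Runtime = 4 h/day × 30 days = 120 h
Power = 30 kWh ÷ 120 h = 0.25 kW = 250 W

250 W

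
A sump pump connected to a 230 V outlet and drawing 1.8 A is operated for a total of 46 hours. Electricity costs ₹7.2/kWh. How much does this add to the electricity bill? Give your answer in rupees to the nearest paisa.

₹137.12

Power = 1.8 A × 230 V = 414 W = 0.414 kW
Energy = 0.414 kW × 46 h = 19.044 kWh
Cost = 19.044 kWh × ₹7.2/kWh = ₹137.12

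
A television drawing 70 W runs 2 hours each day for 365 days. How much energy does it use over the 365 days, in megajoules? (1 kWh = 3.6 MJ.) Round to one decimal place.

Runtime = 2 h/day × 365 days = 730 h
Energy = 0.07 kW × 730 h = 51.1 kWh
= 51.1 × 3.6 MJ = 184.0 MJ

184.0 MJ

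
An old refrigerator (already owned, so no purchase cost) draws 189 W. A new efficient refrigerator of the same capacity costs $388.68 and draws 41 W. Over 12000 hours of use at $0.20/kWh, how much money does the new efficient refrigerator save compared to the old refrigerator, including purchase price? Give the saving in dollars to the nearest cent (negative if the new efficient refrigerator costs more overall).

old refrigerator: $0.00 + (189/1000) kW × 12000 h × $0.20 = $0.00 + $453.6 = $453.6
new efficient refrigerator: $388.68 + (41/1000) kW × 12000 h × $0.20 = $388.68 + $98.4 = $487.08
Saving = $453.6 − $487.08 = −$33.48

-$33.48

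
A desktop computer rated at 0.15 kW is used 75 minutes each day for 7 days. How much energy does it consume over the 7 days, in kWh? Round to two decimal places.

1.31 kWh

Runtime = 75 min × 7 = 525 min = 8.75 h
Energy = 0.15 kW × 8.75 h = 1.3125 kWh ≈ 1.31 kWh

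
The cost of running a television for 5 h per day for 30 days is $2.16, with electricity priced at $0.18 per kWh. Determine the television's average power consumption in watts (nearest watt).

Energy = $2.16 ÷ $0.18/kWh = 12 kWh
Runtime = 5 h/day × 30 days = 150 h
Power = 12 kWh ÷ 150 h = 0.08 kW = 80 W

80 W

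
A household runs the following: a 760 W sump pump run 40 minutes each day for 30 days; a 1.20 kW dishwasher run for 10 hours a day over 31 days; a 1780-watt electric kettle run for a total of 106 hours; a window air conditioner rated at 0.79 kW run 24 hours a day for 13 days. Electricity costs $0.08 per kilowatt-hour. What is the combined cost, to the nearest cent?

$65.79

sump pump: Runtime = 40 min × 30 = 1200 min = 20 h
sump pump: 0.76 kW × 20 h = 15.2 kWh
dishwasher: Runtime = 10 h/day × 31 days = 310 h
dishwasher: 1.2 kW × 310 h = 372 kWh
electric kettle: 1.78 kW × 106 h = 188.68 kWh
window air conditioner: Runtime = 24 h × 13 = 312 h
window air conditioner: 0.79 kW × 312 h = 246.48 kWh
Total energy = 822.36 kWh
Cost = 822.36 × $0.08 = $65.79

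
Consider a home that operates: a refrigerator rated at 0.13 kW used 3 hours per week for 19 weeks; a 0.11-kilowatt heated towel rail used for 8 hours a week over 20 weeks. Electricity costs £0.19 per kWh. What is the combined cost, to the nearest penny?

£4.75

refrigerator: Runtime = 3 h/week × 19 weeks = 57 h
refrigerator: 0.13 kW × 57 h = 7.41 kWh
heated towel rail: Runtime = 8 h/week × 20 weeks = 160 h
heated towel rail: 0.11 kW × 160 h = 17.6 kWh
Total energy = 25.01 kWh
Cost = 25.01 × £0.19 = £4.75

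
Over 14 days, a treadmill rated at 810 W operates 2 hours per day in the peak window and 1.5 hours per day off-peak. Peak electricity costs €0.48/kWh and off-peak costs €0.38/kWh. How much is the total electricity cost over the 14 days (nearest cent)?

€17.35

Peak energy = 0.81 kW × 2 h × 14 = 22.68 kWh
Off-peak energy = 0.81 kW × 1.5 h × 14 = 17.01 kWh
Cost = 22.68 × €0.48 + 17.01 × €0.38 = €10.8864 + €6.4638 = €17.35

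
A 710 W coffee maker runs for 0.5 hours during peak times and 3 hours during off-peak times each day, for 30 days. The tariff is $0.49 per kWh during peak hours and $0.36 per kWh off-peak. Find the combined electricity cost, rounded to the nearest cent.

$28.22

Peak energy = 0.71 kW × 0.5 h × 30 = 10.65 kWh
Off-peak energy = 0.71 kW × 3 h × 30 = 63.9 kWh
Cost = 10.65 × $0.49 + 63.9 × $0.36 = $5.2185 + $23.004 = $28.22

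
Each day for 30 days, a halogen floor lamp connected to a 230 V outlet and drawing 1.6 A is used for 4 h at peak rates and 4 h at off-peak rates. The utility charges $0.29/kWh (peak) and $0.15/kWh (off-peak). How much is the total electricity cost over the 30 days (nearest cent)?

$19.43

Power = 1.6 A × 230 V = 368 W = 0.368 kW
Peak energy = 0.368 kW × 4 h × 30 = 44.16 kWh
Off-peak energy = 0.368 kW × 4 h × 30 = 44.16 kWh
Cost = 44.16 × $0.29 + 44.16 × $0.15 = $12.8064 + $6.624 = $19.43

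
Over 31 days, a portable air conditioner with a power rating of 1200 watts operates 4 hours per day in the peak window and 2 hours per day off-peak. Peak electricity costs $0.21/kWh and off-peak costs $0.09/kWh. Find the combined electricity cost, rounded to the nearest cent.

$37.94

Peak energy = 1.2 kW × 4 h × 31 = 148.8 kWh
Off-peak energy = 1.2 kW × 2 h × 31 = 74.4 kWh
Cost = 148.8 × $0.21 + 74.4 × $0.09 = $31.248 + $6.696 = $37.94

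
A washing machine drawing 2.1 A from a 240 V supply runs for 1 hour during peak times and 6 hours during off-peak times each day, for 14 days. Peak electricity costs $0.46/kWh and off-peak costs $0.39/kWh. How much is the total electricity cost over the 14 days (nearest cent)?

Power = 2.1 A × 240 V = 504 W = 0.504 kW
Peak energy = 0.504 kW × 1 h × 14 = 7.056 kWh
Off-peak energy = 0.504 kW × 6 h × 14 = 42.336 kWh
Cost = 7.056 × $0.46 + 42.336 × $0.39 = $3.24576 + $16.51104 = $19.76

$19.76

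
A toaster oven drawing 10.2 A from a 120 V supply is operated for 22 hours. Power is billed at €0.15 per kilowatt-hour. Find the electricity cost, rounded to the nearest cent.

Power = 10.2 A × 120 V = 1224 W = 1.224 kW
Energy = 1.224 kW × 22 h = 26.928 kWh
Cost = 26.928 kWh × €0.15/kWh = €4.04

€4.04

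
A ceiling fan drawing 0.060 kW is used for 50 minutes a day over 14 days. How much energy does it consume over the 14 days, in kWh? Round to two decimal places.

0.70 kWh

Runtime = 50 min × 14 = 700 min = 11.666666… h
Energy = 0.06 kW × 11.666666… h = 0.7 kWh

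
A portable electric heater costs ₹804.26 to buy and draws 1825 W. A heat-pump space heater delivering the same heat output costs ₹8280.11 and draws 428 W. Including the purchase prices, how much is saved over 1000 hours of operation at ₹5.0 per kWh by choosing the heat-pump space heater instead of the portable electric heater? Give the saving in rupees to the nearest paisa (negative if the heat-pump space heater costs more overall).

portable electric heater: ₹804.26 + (1825/1000) kW × 1000 h × ₹5.0 = ₹804.26 + ₹9125 = ₹9929.26
heat-pump space heater: ₹8280.11 + (428/1000) kW × 1000 h × ₹5.0 = ₹8280.11 + ₹2140 = ₹10420.11
Saving = ₹9929.26 − ₹10420.11 = −₹490.85

-₹490.85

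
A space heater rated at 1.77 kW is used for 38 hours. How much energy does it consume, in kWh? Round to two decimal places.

Energy = 1.77 kW × 38 h = 67.26 kWh

67.26 kWh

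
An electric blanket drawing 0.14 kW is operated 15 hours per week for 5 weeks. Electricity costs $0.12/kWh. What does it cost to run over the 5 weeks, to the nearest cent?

Runtime = 15 h/week × 5 weeks = 75 h
Energy = 0.14 kW × 75 h = 10.5 kWh
Cost = 10.5 kWh × $0.12/kWh = $1.26

$1.26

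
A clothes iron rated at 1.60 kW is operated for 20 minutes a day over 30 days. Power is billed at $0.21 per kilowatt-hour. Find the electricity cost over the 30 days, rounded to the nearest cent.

$3.36

Runtime = 20 min × 30 = 600 min = 10 h
Energy = 1.6 kW × 10 h = 16 kWh
Cost = 16 kWh × $0.21/kWh = $3.36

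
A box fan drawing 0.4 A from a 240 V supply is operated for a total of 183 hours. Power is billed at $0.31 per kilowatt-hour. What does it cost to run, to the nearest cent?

$5.45

Power = 0.4 A × 240 V = 96 W = 0.096 kW
Energy = 0.096 kW × 183 h = 17.568 kWh
Cost = 17.568 kWh × $0.31/kWh = $5.45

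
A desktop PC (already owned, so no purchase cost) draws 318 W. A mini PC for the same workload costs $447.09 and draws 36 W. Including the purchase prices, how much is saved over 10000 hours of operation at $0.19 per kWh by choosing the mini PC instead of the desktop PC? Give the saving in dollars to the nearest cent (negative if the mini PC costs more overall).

$88.71

desktop PC: $0.00 + (318/1000) kW × 10000 h × $0.19 = $0.00 + $604.2 = $604.2
mini PC: $447.09 + (36/1000) kW × 10000 h × $0.19 = $447.09 + $68.4 = $515.49
Saving = $604.2 − $515.49 = $88.71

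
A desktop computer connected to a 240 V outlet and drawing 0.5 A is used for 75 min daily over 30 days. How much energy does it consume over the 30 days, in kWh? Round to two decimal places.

Power = 0.5 A × 240 V = 120 W = 0.12 kW
Runtime = 75 min × 30 = 2250 min = 37.5 h
Energy = 0.12 kW × 37.5 h = 4.5 kWh

4.50 kWh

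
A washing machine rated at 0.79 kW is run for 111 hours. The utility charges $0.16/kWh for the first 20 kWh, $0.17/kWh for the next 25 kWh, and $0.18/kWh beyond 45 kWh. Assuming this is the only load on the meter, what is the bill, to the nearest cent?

$15.13

Energy = 0.79 kW × 111 h = 87.69 kWh
Tier 1 (0–20 kWh): 20 × $0.16 = $3.2
Tier 2 (20–45 kWh): 25 × $0.17 = $4.25
Above 45 kWh: 42.69 × $0.18 = $7.6842
Bill = $15.13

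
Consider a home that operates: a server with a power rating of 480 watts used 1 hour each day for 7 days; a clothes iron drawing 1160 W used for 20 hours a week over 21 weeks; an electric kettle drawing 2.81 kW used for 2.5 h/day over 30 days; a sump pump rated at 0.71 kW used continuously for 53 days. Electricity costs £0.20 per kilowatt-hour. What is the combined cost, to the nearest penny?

server: Runtime = 1 h/day × 7 days = 7 h
server: 0.48 kW × 7 h = 3.36 kWh
clothes iron: Runtime = 20 h/week × 21 weeks = 420 h
clothes iron: 1.16 kW × 420 h = 487.2 kWh
electric kettle: Runtime = 2.5 h/day × 30 days = 75 h
electric kettle: 2.81 kW × 75 h = 210.75 kWh
sump pump: Runtime = 24 h × 53 = 1272 h
sump pump: 0.71 kW × 1272 h = 903.12 kWh
Total energy = 1604.43 kWh
Cost = 1604.43 × £0.20 = £320.89

£320.89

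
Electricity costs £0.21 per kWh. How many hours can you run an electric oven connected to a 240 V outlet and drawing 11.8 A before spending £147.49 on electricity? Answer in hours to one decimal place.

Power = 11.8 A × 240 V = 2832 W = 2.832 kW
Energy available = £147.49 ÷ £0.21/kWh = 702.3333 kWh
Hours = 702.3333 kWh ÷ 2.832 kW = 248.0 h

248.0 h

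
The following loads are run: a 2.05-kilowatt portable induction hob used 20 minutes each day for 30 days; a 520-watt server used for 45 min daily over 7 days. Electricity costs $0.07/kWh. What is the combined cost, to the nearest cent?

$1.63

portable induction hob: Runtime = 20 min × 30 = 600 min = 10 h
portable induction hob: 2.05 kW × 10 h = 20.5 kWh
server: Runtime = 45 min × 7 = 315 min = 5.25 h
server: 0.52 kW × 5.25 h = 2.73 kWh
Total energy = 23.23 kWh
Cost = 23.23 × $0.07 = $1.63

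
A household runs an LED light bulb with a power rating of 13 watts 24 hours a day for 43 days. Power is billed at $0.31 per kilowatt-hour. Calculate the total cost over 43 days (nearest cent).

$4.16

Runtime = 24 h × 43 = 1032 h
Energy = 0.013 kW × 1032 h = 13.416 kWh
Cost = 13.416 kWh × $0.31/kWh = $4.16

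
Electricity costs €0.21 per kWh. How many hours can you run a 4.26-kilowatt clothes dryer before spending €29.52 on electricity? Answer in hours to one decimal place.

33.0 h

Energy available = €29.52 ÷ €0.21/kWh = 140.5714 kWh
Hours = 140.5714 kWh ÷ 4.26 kW = 33.0 h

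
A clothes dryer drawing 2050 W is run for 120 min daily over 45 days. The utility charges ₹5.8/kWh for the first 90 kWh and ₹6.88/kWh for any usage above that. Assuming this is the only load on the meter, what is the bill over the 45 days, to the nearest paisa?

₹1172.16

Runtime = 120 min × 45 = 5400 min = 90 h
Energy = 2.05 kW × 90 h = 184.5 kWh
Tier 1 (0–90 kWh): 90 × ₹5.8 = ₹522
Above 90 kWh: 94.5 × ₹6.88 = ₹650.16
Bill = ₹1172.16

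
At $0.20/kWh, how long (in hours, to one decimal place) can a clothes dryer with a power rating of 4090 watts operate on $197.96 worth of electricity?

242.0 h

Energy available = $197.96 ÷ $0.20/kWh = 989.8 kWh
Hours = 989.8 kWh ÷ 4.09 kW = 242.0 h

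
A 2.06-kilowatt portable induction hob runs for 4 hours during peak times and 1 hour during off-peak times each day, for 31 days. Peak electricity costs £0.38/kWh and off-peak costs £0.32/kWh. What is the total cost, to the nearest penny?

Peak energy = 2.06 kW × 4 h × 31 = 255.44 kWh
Off-peak energy = 2.06 kW × 1 h × 31 = 63.86 kWh
Cost = 255.44 × £0.38 + 63.86 × £0.32 = £97.0672 + £20.4352 = £117.50

£117.50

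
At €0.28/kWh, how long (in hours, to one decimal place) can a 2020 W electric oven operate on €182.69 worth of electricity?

323.0 h

Energy available = €182.69 ÷ €0.28/kWh = 652.4643 kWh
Hours = 652.4643 kWh ÷ 2.02 kW = 323.0 h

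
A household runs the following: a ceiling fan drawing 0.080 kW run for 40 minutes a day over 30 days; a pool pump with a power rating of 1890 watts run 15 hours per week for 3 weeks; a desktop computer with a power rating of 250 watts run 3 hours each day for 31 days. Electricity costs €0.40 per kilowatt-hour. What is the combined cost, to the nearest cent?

ceiling fan: Runtime = 40 min × 30 = 1200 min = 20 h
ceiling fan: 0.08 kW × 20 h = 1.6 kWh
pool pump: Runtime = 15 h/week × 3 weeks = 45 h
pool pump: 1.89 kW × 45 h = 85.05 kWh
desktop computer: Runtime = 3 h/day × 31 days = 93 h
desktop computer: 0.25 kW × 93 h = 23.25 kWh
Total energy = 109.9 kWh
Cost = 109.9 × €0.40 = €43.96

€43.96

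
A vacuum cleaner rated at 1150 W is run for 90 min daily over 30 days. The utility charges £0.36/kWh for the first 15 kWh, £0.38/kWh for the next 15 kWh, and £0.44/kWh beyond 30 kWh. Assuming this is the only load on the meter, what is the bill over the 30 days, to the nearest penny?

Runtime = 90 min × 30 = 2700 min = 45 h
Energy = 1.15 kW × 45 h = 51.75 kWh
Tier 1 (0–15 kWh): 15 × £0.36 = £5.4
Tier 2 (15–30 kWh): 15 × £0.38 = £5.7
Above 30 kWh: 21.75 × £0.44 = £9.57
Bill = £20.67

£20.67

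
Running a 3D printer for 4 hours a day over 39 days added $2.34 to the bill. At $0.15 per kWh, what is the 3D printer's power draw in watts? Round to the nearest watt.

100 W

Energy = $2.34 ÷ $0.15/kWh = 15.6 kWh
Runtime = 4 h/day × 39 days = 156 h
Power = 15.6 kWh ÷ 156 h = 0.1 kW = 100 W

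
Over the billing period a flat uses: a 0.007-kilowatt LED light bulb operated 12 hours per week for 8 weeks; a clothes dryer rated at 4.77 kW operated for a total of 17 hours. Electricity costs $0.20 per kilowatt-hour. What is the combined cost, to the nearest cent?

LED light bulb: Runtime = 12 h/week × 8 weeks = 96 h
LED light bulb: 0.007 kW × 96 h = 0.672 kWh
clothes dryer: 4.77 kW × 17 h = 81.09 kWh
Total energy = 81.762 kWh
Cost = 81.762 × $0.20 = $16.35

$16.35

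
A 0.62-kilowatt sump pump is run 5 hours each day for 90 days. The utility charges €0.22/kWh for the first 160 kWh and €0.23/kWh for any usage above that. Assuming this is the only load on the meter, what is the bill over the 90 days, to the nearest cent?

Runtime = 5 h/day × 90 days = 450 h
Energy = 0.62 kW × 450 h = 279 kWh
Tier 1 (0–160 kWh): 160 × €0.22 = €35.2
Above 160 kWh: 119 × €0.23 = €27.37
Bill = €62.57

€62.57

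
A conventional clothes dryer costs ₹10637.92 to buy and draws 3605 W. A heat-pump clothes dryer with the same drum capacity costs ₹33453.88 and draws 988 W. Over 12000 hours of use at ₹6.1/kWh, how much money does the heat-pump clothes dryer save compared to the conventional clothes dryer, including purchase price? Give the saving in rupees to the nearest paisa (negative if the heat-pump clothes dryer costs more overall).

₹168748.44

conventional clothes dryer: ₹10637.92 + (3605/1000) kW × 12000 h × ₹6.1 = ₹10637.92 + ₹263886 = ₹274523.92
heat-pump clothes dryer: ₹33453.88 + (988/1000) kW × 12000 h × ₹6.1 = ₹33453.88 + ₹72321.6 = ₹105775.48
Saving = ₹274523.92 − ₹105775.48 = ₹168748.44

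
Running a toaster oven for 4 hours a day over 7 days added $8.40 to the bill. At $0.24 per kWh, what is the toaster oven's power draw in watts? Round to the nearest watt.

Energy = $8.40 ÷ $0.24/kWh = 35 kWh
Runtime = 4 h/day × 7 days = 28 h
Power = 35 kWh ÷ 28 h = 1.25 kW = 1250 W

1250 W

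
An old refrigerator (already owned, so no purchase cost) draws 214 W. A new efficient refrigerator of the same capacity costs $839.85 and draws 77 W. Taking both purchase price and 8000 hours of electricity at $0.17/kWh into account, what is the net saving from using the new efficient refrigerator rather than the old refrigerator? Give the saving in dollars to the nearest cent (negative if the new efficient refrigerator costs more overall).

old refrigerator: $0.00 + (214/1000) kW × 8000 h × $0.17 = $0.00 + $291.04 = $291.04
new efficient refrigerator: $839.85 + (77/1000) kW × 8000 h × $0.17 = $839.85 + $104.72 = $944.57
Saving = $291.04 − $944.57 = −$653.53

-$653.53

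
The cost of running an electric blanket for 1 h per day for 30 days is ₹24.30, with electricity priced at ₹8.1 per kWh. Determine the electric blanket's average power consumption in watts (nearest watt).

100 W

Energy = ₹24.30 ÷ ₹8.1/kWh = 3 kWh
Runtime = 1 h/day × 30 days = 30 h
Power = 3 kWh ÷ 30 h = 0.1 kW = 100 W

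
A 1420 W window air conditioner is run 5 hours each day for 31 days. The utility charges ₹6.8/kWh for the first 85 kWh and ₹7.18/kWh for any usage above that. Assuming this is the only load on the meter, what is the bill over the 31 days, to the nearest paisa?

Runtime = 5 h/day × 31 days = 155 h
Energy = 1.42 kW × 155 h = 220.1 kWh
Tier 1 (0–85 kWh): 85 × ₹6.8 = ₹578
Above 85 kWh: 135.1 × ₹7.18 = ₹970.018
Bill = ₹1548.02

₹1548.02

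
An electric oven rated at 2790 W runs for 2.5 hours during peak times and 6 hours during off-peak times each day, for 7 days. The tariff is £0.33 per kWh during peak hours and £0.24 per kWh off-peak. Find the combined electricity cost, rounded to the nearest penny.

£44.24

Peak energy = 2.79 kW × 2.5 h × 7 = 48.825 kWh
Off-peak energy = 2.79 kW × 6 h × 7 = 117.18 kWh
Cost = 48.825 × £0.33 + 117.18 × £0.24 = £16.11225 + £28.1232 = £44.24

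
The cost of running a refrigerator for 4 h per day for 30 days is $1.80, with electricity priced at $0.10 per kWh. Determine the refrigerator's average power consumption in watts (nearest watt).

150 W

Energy = $1.80 ÷ $0.10/kWh = 18 kWh
Runtime = 4 h/day × 30 days = 120 h
Power = 18 kWh ÷ 120 h = 0.15 kW = 150 W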